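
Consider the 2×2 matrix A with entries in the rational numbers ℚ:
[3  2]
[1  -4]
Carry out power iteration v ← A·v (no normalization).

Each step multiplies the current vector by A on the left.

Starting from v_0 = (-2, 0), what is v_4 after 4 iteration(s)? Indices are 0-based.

v_4 = (-246, 58)

v_0 = (-2, 0).
v_1 = A·v_0 = (-6, -2).
v_2 = A·v_1 = (-22, 2).
v_3 = A·v_2 = (-62, -30).
v_4 = A·v_3 = (-246, 58).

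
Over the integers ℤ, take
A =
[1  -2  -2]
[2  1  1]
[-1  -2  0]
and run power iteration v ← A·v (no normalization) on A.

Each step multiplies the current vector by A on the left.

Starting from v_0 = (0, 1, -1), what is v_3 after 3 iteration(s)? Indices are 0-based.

v_3 = (8, 6, 0)

v_0 = (0, 1, -1).
v_1 = A·v_0 = (0, 0, -2).
v_2 = A·v_1 = (4, -2, 0).
v_3 = A·v_2 = (8, 6, 0).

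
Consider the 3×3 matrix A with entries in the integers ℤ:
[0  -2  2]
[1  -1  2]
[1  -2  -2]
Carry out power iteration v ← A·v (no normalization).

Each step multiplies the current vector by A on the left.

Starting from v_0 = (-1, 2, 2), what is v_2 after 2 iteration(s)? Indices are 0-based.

v_2 = (-20, -19, 16)

v_0 = (-1, 2, 2).
v_1 = A·v_0 = (0, 1, -9).
v_2 = A·v_1 = (-20, -19, 16).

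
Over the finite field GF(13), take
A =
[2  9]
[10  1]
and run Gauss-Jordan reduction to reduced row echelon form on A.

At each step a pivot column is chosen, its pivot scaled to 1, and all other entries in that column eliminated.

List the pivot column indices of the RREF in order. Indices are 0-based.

pivot columns: 0, 1

step 1: normalize row 0 (÷2) = (1, 11)
  row 1: subtract 10×row0 = (0, 8)
step 2: normalize row 1 (÷8) = (0, 1)
  row 0: subtract 11×row1 = (1, 0)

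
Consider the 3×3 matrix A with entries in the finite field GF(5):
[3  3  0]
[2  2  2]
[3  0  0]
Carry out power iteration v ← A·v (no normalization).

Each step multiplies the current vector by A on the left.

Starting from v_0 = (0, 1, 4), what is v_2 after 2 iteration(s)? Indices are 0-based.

v_0 = (0, 1, 4).
v_1 = A·v_0 = (3, 0, 0).
v_2 = A·v_1 = (4, 1, 4).

v_2 = (4, 1, 4)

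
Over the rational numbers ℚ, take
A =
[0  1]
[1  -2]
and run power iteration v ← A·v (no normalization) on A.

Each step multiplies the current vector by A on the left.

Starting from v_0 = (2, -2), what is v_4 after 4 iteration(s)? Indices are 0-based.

v_4 = (34, -82)

v_0 = (2, -2).
v_1 = A·v_0 = (-2, 6).
v_2 = A·v_1 = (6, -14).
v_3 = A·v_2 = (-14, 34).
v_4 = A·v_3 = (34, -82).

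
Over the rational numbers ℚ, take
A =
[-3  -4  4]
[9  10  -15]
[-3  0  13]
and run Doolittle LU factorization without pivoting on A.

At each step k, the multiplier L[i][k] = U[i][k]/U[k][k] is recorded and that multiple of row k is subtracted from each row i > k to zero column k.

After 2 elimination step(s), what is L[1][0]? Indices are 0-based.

Step 1: pivot at (0,0) is -3.
  row1 ← row1 − (-3)·row0  ⇒  L[1][0]=-3, U row1=(0, -2, -3)
  row2 ← row2 − (1)·row0  ⇒  L[2][0]=1, U row2=(0, 4, 9)
Step 2: pivot at (1,1) is -2.
  row2 ← row2 − (-2)·row1  ⇒  L[2][1]=-2, U row2=(0, 0, 3)

L[1][0] = -3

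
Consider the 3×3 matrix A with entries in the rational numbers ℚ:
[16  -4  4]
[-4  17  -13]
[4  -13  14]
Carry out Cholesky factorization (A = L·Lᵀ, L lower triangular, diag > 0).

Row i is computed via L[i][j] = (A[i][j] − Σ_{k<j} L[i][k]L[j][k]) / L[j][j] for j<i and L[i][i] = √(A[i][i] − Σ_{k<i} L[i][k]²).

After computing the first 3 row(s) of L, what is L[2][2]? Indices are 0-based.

L[2][2] = 2

Step 1: L[0][0] = √(16) = 4.
  L[1][0] = (-4) / L[0][0] = -1.
Step 2: L[1][1] = √(16) = 4.
  L[2][0] = (4) / L[0][0] = 1.
  L[2][1] = (-12) / L[1][1] = -3.
Step 3: L[2][2] = √(4) = 2.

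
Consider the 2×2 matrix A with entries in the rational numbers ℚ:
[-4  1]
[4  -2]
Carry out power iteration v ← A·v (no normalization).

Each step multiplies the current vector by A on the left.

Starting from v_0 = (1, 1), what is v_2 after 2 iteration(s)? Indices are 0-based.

v_0 = (1, 1).
v_1 = A·v_0 = (-3, 2).
v_2 = A·v_1 = (14, -16).

v_2 = (14, -16)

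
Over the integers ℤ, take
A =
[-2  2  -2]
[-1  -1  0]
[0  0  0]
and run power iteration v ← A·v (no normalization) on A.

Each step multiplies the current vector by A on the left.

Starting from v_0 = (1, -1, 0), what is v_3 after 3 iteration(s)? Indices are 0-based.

v_0 = (1, -1, 0).
v_1 = A·v_0 = (-4, 0, 0).
v_2 = A·v_1 = (8, 4, 0).
v_3 = A·v_2 = (-8, -12, 0).

v_3 = (-8, -12, 0)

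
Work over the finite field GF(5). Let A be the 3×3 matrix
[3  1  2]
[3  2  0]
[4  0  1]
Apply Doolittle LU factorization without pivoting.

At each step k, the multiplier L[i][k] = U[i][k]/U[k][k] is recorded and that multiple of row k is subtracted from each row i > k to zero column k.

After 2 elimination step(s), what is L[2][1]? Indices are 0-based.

Step 1: pivot at (0,0) is 3.
  row1 ← row1 − (1)·row0  ⇒  L[1][0]=1, U row1=(0, 1, 3)
  row2 ← row2 − (3)·row0  ⇒  L[2][0]=3, U row2=(0, 2, 0)
Step 2: pivot at (1,1) is 1.
  row2 ← row2 − (2)·row1  ⇒  L[2][1]=2, U row2=(0, 0, 4)

L[2][1] = 2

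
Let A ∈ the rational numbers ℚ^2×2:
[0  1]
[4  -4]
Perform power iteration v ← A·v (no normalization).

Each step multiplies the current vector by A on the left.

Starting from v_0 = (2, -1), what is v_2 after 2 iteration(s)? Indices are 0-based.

v_0 = (2, -1).
v_1 = A·v_0 = (-1, 12).
v_2 = A·v_1 = (12, -52).

v_2 = (12, -52)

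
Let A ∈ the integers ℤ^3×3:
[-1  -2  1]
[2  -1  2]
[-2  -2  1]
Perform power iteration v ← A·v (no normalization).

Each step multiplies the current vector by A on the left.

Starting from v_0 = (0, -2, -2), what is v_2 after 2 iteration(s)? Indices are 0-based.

v_2 = (4, 10, 2)

v_0 = (0, -2, -2).
v_1 = A·v_0 = (2, -2, 2).
v_2 = A·v_1 = (4, 10, 2).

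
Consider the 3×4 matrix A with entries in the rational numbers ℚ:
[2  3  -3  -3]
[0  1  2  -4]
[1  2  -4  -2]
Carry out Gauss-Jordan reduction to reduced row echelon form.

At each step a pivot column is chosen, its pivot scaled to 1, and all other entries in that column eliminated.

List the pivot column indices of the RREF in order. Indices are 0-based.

pivot(0,0)=2: scale R0 → (1, 3/2, -3/2, -3/2)
  clear (2,0): R2 −= (1)R0 → (0, 1/2, -5/2, -1/2)
pivot(1,1)=1: scale R1 → (0, 1, 2, -4)
  clear (0,1): R0 −= (3/2)R1 → (1, 0, -9/2, 9/2)
  clear (2,1): R2 −= (1/2)R1 → (0, 0, -7/2, 3/2)
pivot(2,2)=-7/2: scale R2 → (0, 0, 1, -3/7)
  clear (0,2): R0 −= (-9/2)R2 → (1, 0, 0, 18/7)
  clear (1,2): R1 −= (2)R2 → (0, 1, 0, -22/7)

pivot columns: 0, 1, 2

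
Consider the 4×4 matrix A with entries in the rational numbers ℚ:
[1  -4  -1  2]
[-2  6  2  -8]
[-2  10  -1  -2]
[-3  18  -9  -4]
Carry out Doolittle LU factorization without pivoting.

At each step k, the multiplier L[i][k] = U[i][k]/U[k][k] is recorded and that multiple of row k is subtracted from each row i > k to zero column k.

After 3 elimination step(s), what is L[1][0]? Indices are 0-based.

L[1][0] = -2

[col 0] pivot 1
  R1 -= -2*R0 → (0, -2, 0, -4)  (L[1][0] := -2)
  R2 -= -2*R0 → (0, 2, -3, 2)  (L[2][0] := -2)
  R3 -= -3*R0 → (0, 6, -12, 2)  (L[3][0] := -3)
[col 1] pivot -2
  R2 -= -1*R1 → (0, 0, -3, -2)  (L[2][1] := -1)
  R3 -= -3*R1 → (0, 0, -12, -10)  (L[3][1] := -3)
[col 2] pivot -3
  R3 -= 4*R2 → (0, 0, 0, -2)  (L[3][2] := 4)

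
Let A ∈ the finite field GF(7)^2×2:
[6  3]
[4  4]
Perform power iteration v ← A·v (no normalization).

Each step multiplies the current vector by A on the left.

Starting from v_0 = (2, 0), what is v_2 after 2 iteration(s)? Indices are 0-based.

v_2 = (5, 3)

v_0 = (2, 0).
v_1 = A·v_0 = (5, 1).
v_2 = A·v_1 = (5, 3).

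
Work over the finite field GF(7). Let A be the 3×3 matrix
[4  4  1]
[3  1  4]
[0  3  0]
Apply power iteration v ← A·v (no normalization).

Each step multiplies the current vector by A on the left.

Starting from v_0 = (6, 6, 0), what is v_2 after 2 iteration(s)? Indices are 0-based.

v_0 = (6, 6, 0).
v_1 = A·v_0 = (6, 3, 4).
v_2 = A·v_1 = (5, 2, 2).

v_2 = (5, 2, 2)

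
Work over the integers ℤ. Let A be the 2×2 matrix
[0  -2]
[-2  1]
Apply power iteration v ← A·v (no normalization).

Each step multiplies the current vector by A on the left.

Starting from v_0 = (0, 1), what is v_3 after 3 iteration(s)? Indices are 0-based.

v_0 = (0, 1).
v_1 = A·v_0 = (-2, 1).
v_2 = A·v_1 = (-2, 5).
v_3 = A·v_2 = (-10, 9).

v_3 = (-10, 9)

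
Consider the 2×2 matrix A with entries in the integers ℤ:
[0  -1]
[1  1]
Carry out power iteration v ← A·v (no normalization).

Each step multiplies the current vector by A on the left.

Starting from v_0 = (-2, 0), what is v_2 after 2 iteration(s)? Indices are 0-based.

v_2 = (2, -2)

v_0 = (-2, 0).
v_1 = A·v_0 = (0, -2).
v_2 = A·v_1 = (2, -2).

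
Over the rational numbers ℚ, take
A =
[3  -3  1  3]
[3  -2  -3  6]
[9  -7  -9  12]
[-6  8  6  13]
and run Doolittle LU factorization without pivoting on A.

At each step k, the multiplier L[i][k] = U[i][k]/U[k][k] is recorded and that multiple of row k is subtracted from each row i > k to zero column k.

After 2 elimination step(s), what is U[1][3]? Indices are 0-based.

Step 1: pivot at (0,0) is 3.
  row1 ← row1 − (1)·row0  ⇒  L[1][0]=1, U row1=(0, 1, -4, 3)
  row2 ← row2 − (3)·row0  ⇒  L[2][0]=3, U row2=(0, 2, -12, 3)
  row3 ← row3 − (-2)·row0  ⇒  L[3][0]=-2, U row3=(0, 2, 8, 19)
Step 2: pivot at (1,1) is 1.
  row2 ← row2 − (2)·row1  ⇒  L[2][1]=2, U row2=(0, 0, -4, -3)
  row3 ← row3 − (2)·row1  ⇒  L[3][1]=2, U row3=(0, 0, 16, 13)

U[1][3] = 3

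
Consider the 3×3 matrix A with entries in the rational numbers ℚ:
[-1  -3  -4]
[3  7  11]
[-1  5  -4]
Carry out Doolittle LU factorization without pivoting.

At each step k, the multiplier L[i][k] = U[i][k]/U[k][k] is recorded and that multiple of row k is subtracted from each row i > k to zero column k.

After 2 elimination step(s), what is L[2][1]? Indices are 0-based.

[col 0] pivot -1
  R1 -= -3*R0 → (0, -2, -1)  (L[1][0] := -3)
  R2 -= 1*R0 → (0, 8, 0)  (L[2][0] := 1)
[col 1] pivot -2
  R2 -= -4*R1 → (0, 0, -4)  (L[2][1] := -4)

L[2][1] = -4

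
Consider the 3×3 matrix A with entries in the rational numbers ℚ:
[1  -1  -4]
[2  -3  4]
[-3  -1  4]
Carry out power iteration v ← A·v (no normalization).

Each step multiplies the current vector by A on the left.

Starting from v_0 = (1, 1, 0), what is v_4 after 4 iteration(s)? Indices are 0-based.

v_0 = (1, 1, 0).
v_1 = A·v_0 = (0, -1, -4).
v_2 = A·v_1 = (17, -13, -15).
v_3 = A·v_2 = (90, 13, -98).
v_4 = A·v_3 = (469, -251, -675).

v_4 = (469, -251, -675)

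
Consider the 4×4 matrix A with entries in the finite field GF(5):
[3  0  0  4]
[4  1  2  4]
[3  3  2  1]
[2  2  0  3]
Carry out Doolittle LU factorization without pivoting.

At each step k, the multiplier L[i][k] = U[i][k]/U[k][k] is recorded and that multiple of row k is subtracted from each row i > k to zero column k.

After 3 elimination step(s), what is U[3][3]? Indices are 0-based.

U[3][3] = 2

Step 1: pivot at (0,0) is 3.
  row1 ← row1 − (3)·row0  ⇒  L[1][0]=3, U row1=(0, 1, 2, 2)
  row2 ← row2 − (1)·row0  ⇒  L[2][0]=1, U row2=(0, 3, 2, 2)
  row3 ← row3 − (4)·row0  ⇒  L[3][0]=4, U row3=(0, 2, 0, 2)
Step 2: pivot at (1,1) is 1.
  row2 ← row2 − (3)·row1  ⇒  L[2][1]=3, U row2=(0, 0, 1, 1)
  row3 ← row3 − (2)·row1  ⇒  L[3][1]=2, U row3=(0, 0, 1, 3)
Step 3: pivot at (2,2) is 1.
  row3 ← row3 − (1)·row2  ⇒  L[3][2]=1, U row3=(0, 0, 0, 2)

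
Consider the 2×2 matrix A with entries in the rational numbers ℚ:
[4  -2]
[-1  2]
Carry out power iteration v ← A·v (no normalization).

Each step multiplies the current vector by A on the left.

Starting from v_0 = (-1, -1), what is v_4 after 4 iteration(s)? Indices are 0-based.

v_4 = (-108, 36)

v_0 = (-1, -1).
v_1 = A·v_0 = (-2, -1).
v_2 = A·v_1 = (-6, 0).
v_3 = A·v_2 = (-24, 6).
v_4 = A·v_3 = (-108, 36).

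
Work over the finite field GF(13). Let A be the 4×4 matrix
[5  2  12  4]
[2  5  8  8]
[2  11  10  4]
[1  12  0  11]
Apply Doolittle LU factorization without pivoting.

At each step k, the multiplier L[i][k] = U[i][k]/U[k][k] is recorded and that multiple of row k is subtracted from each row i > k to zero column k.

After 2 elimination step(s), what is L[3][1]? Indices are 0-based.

Step 1: pivot at (0,0) is 5.
  row1 ← row1 − (3)·row0  ⇒  L[1][0]=3, U row1=(0, 12, 11, 9)
  row2 ← row2 − (3)·row0  ⇒  L[2][0]=3, U row2=(0, 5, 0, 5)
  row3 ← row3 − (8)·row0  ⇒  L[3][0]=8, U row3=(0, 9, 8, 5)
Step 2: pivot at (1,1) is 12.
  row2 ← row2 − (8)·row1  ⇒  L[2][1]=8, U row2=(0, 0, 3, 11)
  row3 ← row3 − (4)·row1  ⇒  L[3][1]=4, U row3=(0, 0, 3, 8)

L[3][1] = 4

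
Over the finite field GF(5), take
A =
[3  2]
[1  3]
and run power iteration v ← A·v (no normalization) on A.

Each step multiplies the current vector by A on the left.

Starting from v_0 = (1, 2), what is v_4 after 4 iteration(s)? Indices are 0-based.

v_0 = (1, 2).
v_1 = A·v_0 = (2, 2).
v_2 = A·v_1 = (0, 3).
v_3 = A·v_2 = (1, 4).
v_4 = A·v_3 = (1, 3).

v_4 = (1, 3)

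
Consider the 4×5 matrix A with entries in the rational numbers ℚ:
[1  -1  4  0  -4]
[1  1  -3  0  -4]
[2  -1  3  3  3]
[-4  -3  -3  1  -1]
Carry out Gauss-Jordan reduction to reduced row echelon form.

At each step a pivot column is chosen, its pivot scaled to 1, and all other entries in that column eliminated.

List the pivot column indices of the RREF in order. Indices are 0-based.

step 1: normalize row 0 (÷1) = (1, -1, 4, 0, -4)
  row 1: subtract 1×row0 = (0, 2, -7, 0, 0)
  row 2: subtract 2×row0 = (0, 1, -5, 3, 11)
  row 3: subtract -4×row0 = (0, -7, 13, 1, -17)
step 2: normalize row 1 (÷2) = (0, 1, -7/2, 0, 0)
  row 0: subtract -1×row1 = (1, 0, 1/2, 0, -4)
  row 2: subtract 1×row1 = (0, 0, -3/2, 3, 11)
  row 3: subtract -7×row1 = (0, 0, -23/2, 1, -17)
step 3: normalize row 2 (÷-3/2) = (0, 0, 1, -2, -22/3)
  row 0: subtract 1/2×row2 = (1, 0, 0, 1, -1/3)
  row 1: subtract -7/2×row2 = (0, 1, 0, -7, -77/3)
  row 3: subtract -23/2×row2 = (0, 0, 0, -22, -304/3)
step 4: normalize row 3 (÷-22) = (0, 0, 0, 1, 152/33)
  row 0: subtract 1×row3 = (1, 0, 0, 0, -163/33)
  row 1: subtract -7×row3 = (0, 1, 0, 0, 217/33)
  row 2: subtract -2×row3 = (0, 0, 1, 0, 62/33)

pivot columns: 0, 1, 2, 3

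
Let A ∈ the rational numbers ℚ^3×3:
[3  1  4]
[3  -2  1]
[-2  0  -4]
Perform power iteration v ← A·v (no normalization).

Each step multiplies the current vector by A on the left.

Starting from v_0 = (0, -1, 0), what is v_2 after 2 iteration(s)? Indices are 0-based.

v_2 = (-1, -7, 2)

v_0 = (0, -1, 0).
v_1 = A·v_0 = (-1, 2, 0).
v_2 = A·v_1 = (-1, -7, 2).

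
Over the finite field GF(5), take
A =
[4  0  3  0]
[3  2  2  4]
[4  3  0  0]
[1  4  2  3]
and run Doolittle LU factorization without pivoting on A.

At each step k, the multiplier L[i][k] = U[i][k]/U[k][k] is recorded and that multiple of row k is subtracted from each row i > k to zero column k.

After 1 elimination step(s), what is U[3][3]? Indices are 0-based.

[col 0] pivot 4
  R1 -= 2*R0 → (0, 2, 1, 4)  (L[1][0] := 2)
  R2 -= 1*R0 → (0, 3, 2, 0)  (L[2][0] := 1)
  R3 -= 4*R0 → (0, 4, 0, 3)  (L[3][0] := 4)

U[3][3] = 3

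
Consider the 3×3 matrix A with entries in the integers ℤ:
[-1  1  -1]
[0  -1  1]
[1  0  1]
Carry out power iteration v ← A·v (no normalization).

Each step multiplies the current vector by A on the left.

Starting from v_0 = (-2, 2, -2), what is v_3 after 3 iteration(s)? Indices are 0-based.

v_0 = (-2, 2, -2).
v_1 = A·v_0 = (6, -4, -4).
v_2 = A·v_1 = (-6, 0, 2).
v_3 = A·v_2 = (4, 2, -4).

v_3 = (4, 2, -4)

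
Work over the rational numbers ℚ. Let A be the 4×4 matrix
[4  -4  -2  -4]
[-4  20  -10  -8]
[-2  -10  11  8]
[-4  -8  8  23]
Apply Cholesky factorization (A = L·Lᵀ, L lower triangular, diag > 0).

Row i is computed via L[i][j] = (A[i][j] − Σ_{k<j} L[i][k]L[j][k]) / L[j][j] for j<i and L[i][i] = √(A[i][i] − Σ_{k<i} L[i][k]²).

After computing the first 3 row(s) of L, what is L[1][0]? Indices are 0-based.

L[1][0] = -2

Step 1: L[0][0] = √(4) = 2.
  L[1][0] = (-4) / L[0][0] = -2.
Step 2: L[1][1] = √(16) = 4.
  L[2][0] = (-2) / L[0][0] = -1.
  L[2][1] = (-12) / L[1][1] = -3.
Step 3: L[2][2] = √(1) = 1.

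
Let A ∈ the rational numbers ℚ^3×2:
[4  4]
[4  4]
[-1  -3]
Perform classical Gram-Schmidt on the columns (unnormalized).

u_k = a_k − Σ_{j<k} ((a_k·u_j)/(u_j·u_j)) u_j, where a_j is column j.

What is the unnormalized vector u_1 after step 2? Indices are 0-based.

u_1 = (-8/33, -8/33, -64/33)

Step 1: u_0 = a_0 = (4, 4, -1).
Step 2: u_1 = a_1 − (35/33)·u_0 = (-8/33, -8/33, -64/33).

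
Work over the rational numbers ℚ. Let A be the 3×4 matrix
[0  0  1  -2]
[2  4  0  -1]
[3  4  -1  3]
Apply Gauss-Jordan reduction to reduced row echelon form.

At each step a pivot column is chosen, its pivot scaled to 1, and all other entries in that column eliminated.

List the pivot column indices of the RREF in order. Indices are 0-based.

step 1: exchange rows 0,1
step 1: normalize row 0 (÷2) = (1, 2, 0, -1/2)
  row 2: subtract 3×row0 = (0, -2, -1, 9/2)
step 2: exchange rows 1,2
step 2: normalize row 1 (÷-2) = (0, 1, 1/2, -9/4)
  row 0: subtract 2×row1 = (1, 0, -1, 4)
step 3: normalize row 2 (÷1) = (0, 0, 1, -2)
  row 0: subtract -1×row2 = (1, 0, 0, 2)
  row 1: subtract 1/2×row2 = (0, 1, 0, -5/4)

pivot columns: 0, 1, 2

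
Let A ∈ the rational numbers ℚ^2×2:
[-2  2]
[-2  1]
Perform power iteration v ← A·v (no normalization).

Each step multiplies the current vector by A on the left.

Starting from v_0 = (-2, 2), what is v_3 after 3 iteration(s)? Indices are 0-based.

v_3 = (-12, -2)

v_0 = (-2, 2).
v_1 = A·v_0 = (8, 6).
v_2 = A·v_1 = (-4, -10).
v_3 = A·v_2 = (-12, -2).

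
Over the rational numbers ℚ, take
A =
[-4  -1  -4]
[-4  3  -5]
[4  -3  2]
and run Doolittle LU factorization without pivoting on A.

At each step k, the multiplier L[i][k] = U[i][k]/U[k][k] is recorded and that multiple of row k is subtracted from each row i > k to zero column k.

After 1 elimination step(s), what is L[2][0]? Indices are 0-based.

Step 1: pivot at (0,0) is -4.
  row1 ← row1 − (1)·row0  ⇒  L[1][0]=1, U row1=(0, 4, -1)
  row2 ← row2 − (-1)·row0  ⇒  L[2][0]=-1, U row2=(0, -4, -2)

L[2][0] = -1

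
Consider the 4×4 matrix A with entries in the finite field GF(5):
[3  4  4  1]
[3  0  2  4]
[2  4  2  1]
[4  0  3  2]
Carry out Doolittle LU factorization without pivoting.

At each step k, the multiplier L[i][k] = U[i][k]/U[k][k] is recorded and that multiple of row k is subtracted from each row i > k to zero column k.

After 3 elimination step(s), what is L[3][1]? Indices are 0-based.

L[3][1] = 3

[col 0] pivot 3
  R1 -= 1*R0 → (0, 1, 3, 3)  (L[1][0] := 1)
  R2 -= 4*R0 → (0, 3, 1, 2)  (L[2][0] := 4)
  R3 -= 3*R0 → (0, 3, 1, 4)  (L[3][0] := 3)
[col 1] pivot 1
  R2 -= 3*R1 → (0, 0, 2, 3)  (L[2][1] := 3)
  R3 -= 3*R1 → (0, 0, 2, 0)  (L[3][1] := 3)
[col 2] pivot 2
  R3 -= 1*R2 → (0, 0, 0, 2)  (L[3][2] := 1)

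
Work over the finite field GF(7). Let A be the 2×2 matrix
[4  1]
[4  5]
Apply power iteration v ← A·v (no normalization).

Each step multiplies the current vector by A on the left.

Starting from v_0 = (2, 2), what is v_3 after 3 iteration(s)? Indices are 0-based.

v_3 = (5, 0)

v_0 = (2, 2).
v_1 = A·v_0 = (3, 4).
v_2 = A·v_1 = (2, 4).
v_3 = A·v_2 = (5, 0).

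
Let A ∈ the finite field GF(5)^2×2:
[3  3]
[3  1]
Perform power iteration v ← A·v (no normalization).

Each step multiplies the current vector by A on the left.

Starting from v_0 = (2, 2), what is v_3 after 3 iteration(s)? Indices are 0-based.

v_3 = (2, 4)

v_0 = (2, 2).
v_1 = A·v_0 = (2, 3).
v_2 = A·v_1 = (0, 4).
v_3 = A·v_2 = (2, 4).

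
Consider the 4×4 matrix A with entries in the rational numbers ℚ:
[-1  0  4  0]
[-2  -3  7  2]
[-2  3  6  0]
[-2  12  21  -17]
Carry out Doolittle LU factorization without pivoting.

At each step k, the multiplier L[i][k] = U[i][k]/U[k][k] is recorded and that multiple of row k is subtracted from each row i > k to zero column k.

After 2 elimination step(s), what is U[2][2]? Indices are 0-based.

U[2][2] = -3

Step 1: pivot at (0,0) is -1.
  row1 ← row1 − (2)·row0  ⇒  L[1][0]=2, U row1=(0, -3, -1, 2)
  row2 ← row2 − (2)·row0  ⇒  L[2][0]=2, U row2=(0, 3, -2, 0)
  row3 ← row3 − (2)·row0  ⇒  L[3][0]=2, U row3=(0, 12, 13, -17)
Step 2: pivot at (1,1) is -3.
  row2 ← row2 − (-1)·row1  ⇒  L[2][1]=-1, U row2=(0, 0, -3, 2)
  row3 ← row3 − (-4)·row1  ⇒  L[3][1]=-4, U row3=(0, 0, 9, -9)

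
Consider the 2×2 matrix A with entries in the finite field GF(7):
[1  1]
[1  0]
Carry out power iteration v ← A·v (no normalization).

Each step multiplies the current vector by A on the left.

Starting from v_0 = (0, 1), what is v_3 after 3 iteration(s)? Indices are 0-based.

v_3 = (2, 1)

v_0 = (0, 1).
v_1 = A·v_0 = (1, 0).
v_2 = A·v_1 = (1, 1).
v_3 = A·v_2 = (2, 1).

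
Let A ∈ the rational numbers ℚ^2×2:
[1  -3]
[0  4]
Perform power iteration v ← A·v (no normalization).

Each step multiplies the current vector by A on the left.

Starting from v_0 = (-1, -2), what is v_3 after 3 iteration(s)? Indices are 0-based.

v_3 = (125, -128)

v_0 = (-1, -2).
v_1 = A·v_0 = (5, -8).
v_2 = A·v_1 = (29, -32).
v_3 = A·v_2 = (125, -128).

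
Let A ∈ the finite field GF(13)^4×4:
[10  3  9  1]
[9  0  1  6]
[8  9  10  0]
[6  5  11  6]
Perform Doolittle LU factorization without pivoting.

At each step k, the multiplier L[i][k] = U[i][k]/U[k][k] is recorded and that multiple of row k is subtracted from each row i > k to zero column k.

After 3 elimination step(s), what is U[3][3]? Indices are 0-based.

U[3][3] = 12

[col 0] pivot 10
  R1 -= 10*R0 → (0, 9, 2, 9)  (L[1][0] := 10)
  R2 -= 6*R0 → (0, 4, 8, 7)  (L[2][0] := 6)
  R3 -= 11*R0 → (0, 11, 3, 8)  (L[3][0] := 11)
[col 1] pivot 9
  R2 -= 12*R1 → (0, 0, 10, 3)  (L[2][1] := 12)
  R3 -= 7*R1 → (0, 0, 2, 10)  (L[3][1] := 7)
[col 2] pivot 10
  R3 -= 8*R2 → (0, 0, 0, 12)  (L[3][2] := 8)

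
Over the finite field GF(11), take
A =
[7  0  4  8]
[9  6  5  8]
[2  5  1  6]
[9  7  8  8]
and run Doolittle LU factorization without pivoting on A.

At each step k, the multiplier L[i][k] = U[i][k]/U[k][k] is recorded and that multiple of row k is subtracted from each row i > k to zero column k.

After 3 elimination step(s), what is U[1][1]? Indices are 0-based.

U[1][1] = 6

[col 0] pivot 7
  R1 -= 6*R0 → (0, 6, 3, 4)  (L[1][0] := 6)
  R2 -= 5*R0 → (0, 5, 3, 10)  (L[2][0] := 5)
  R3 -= 6*R0 → (0, 7, 6, 4)  (L[3][0] := 6)
[col 1] pivot 6
  R2 -= 10*R1 → (0, 0, 6, 3)  (L[2][1] := 10)
  R3 -= 3*R1 → (0, 0, 8, 3)  (L[3][1] := 3)
[col 2] pivot 6
  R3 -= 5*R2 → (0, 0, 0, 10)  (L[3][2] := 5)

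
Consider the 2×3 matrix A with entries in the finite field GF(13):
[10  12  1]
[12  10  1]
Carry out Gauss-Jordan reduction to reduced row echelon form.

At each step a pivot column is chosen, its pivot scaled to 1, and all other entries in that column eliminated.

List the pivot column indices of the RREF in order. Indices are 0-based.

pivot(0,0)=10: scale R0 → (1, 9, 4)
  clear (1,0): R1 −= (12)R0 → (0, 6, 5)
pivot(1,1)=6: scale R1 → (0, 1, 3)
  clear (0,1): R0 −= (9)R1 → (1, 0, 3)

pivot columns: 0, 1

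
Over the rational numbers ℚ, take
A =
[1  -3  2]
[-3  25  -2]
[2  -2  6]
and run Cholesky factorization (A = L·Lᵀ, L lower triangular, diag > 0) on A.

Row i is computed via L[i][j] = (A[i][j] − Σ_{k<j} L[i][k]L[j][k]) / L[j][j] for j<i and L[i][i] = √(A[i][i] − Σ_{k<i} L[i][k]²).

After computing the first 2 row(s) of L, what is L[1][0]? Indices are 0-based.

L[1][0] = -3

Step 1: L[0][0] = √(1) = 1.
  L[1][0] = (-3) / L[0][0] = -3.
Step 2: L[1][1] = √(16) = 4.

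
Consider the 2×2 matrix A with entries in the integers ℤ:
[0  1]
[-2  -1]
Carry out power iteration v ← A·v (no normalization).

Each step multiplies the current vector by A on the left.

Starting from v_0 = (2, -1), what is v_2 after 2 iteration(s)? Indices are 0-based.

v_0 = (2, -1).
v_1 = A·v_0 = (-1, -3).
v_2 = A·v_1 = (-3, 5).

v_2 = (-3, 5)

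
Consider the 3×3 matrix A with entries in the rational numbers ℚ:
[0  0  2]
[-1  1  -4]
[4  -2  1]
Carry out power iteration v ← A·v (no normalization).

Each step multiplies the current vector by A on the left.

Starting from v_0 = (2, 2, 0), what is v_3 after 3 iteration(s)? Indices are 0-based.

v_0 = (2, 2, 0).
v_1 = A·v_0 = (0, 0, 4).
v_2 = A·v_1 = (8, -16, 4).
v_3 = A·v_2 = (8, -40, 68).

v_3 = (8, -40, 68)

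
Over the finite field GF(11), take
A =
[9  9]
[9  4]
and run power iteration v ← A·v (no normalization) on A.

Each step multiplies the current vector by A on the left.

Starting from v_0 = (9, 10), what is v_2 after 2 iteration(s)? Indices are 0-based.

v_0 = (9, 10).
v_1 = A·v_0 = (6, 0).
v_2 = A·v_1 = (10, 10).

v_2 = (10, 10)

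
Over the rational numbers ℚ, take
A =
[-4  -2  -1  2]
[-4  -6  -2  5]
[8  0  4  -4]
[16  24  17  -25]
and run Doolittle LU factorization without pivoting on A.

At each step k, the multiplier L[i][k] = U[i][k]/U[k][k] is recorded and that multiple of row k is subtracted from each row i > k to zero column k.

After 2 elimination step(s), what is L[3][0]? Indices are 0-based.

L[3][0] = -4

[col 0] pivot -4
  R1 -= 1*R0 → (0, -4, -1, 3)  (L[1][0] := 1)
  R2 -= -2*R0 → (0, -4, 2, 0)  (L[2][0] := -2)
  R3 -= -4*R0 → (0, 16, 13, -17)  (L[3][0] := -4)
[col 1] pivot -4
  R2 -= 1*R1 → (0, 0, 3, -3)  (L[2][1] := 1)
  R3 -= -4*R1 → (0, 0, 9, -5)  (L[3][1] := -4)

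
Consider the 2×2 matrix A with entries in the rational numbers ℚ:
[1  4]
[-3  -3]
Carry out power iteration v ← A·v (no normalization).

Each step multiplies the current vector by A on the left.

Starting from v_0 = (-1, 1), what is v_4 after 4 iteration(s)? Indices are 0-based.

v_0 = (-1, 1).
v_1 = A·v_0 = (3, 0).
v_2 = A·v_1 = (3, -9).
v_3 = A·v_2 = (-33, 18).
v_4 = A·v_3 = (39, 45).

v_4 = (39, 45)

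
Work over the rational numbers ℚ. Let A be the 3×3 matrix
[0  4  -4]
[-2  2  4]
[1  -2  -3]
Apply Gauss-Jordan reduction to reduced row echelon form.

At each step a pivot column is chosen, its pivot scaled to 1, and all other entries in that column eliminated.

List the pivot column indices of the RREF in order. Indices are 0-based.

pivot columns: 0, 1, 2

[1] R0 <-> R1
[1] R0 /= -2  ⇒  (1, -1, -2)
     R2 -= 1·R0  ⇒  (0, -1, -1)
[2] R1 /= 4  ⇒  (0, 1, -1)
     R0 -= -1·R1  ⇒  (1, 0, -3)
     R2 -= -1·R1  ⇒  (0, 0, -2)
[3] R2 /= -2  ⇒  (0, 0, 1)
     R0 -= -3·R2  ⇒  (1, 0, 0)
     R1 -= -1·R2  ⇒  (0, 1, 0)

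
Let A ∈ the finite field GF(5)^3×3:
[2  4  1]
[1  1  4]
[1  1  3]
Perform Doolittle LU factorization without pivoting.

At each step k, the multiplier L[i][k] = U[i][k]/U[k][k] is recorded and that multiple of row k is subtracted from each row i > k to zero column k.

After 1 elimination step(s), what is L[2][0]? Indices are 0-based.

L[2][0] = 3

k=0: U[0][0]=2
  eliminate (1,0): mult=3, new row 1: (0, 4, 1); set L[1][0]=3
  eliminate (2,0): mult=3, new row 2: (0, 4, 0); set L[2][0]=3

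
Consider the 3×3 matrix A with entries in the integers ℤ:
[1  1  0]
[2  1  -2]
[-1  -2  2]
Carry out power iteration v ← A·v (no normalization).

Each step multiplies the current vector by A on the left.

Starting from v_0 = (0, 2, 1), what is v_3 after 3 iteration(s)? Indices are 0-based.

v_0 = (0, 2, 1).
v_1 = A·v_0 = (2, 0, -2).
v_2 = A·v_1 = (2, 8, -6).
v_3 = A·v_2 = (10, 24, -30).

v_3 = (10, 24, -30)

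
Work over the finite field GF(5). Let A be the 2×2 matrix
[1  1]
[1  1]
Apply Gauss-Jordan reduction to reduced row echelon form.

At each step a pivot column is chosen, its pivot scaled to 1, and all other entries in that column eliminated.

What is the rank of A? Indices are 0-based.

pivot(0,0)=1: scale R0 → (1, 1)
  clear (1,0): R1 −= (1)R0 → (0, 0)
col 1: no nonzero at/below row 1; advance.

rank = 1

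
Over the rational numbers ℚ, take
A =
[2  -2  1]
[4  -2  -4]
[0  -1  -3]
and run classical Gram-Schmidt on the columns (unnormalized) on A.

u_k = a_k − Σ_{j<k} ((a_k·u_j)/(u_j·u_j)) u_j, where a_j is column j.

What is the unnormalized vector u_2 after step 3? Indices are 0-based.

u_2 = (8/3, -4/3, -8/3)

Step 1: u_0 = a_0 = (2, 4, 0).
Step 2: u_1 = a_1 − (-3/5)·u_0 = (-4/5, 2/5, -1).
Step 3: u_2 = a_2 − (-7/10)·u_0 − (1/3)·u_1 = (8/3, -4/3, -8/3).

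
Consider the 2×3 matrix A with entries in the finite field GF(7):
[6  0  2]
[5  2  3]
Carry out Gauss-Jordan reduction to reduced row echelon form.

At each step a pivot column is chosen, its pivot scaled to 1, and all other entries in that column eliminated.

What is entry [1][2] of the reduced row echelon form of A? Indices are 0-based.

step 1: normalize row 0 (÷6) = (1, 0, 5)
  row 1: subtract 5×row0 = (0, 2, 6)
step 2: normalize row 1 (÷2) = (0, 1, 3)

M[1][2] = 3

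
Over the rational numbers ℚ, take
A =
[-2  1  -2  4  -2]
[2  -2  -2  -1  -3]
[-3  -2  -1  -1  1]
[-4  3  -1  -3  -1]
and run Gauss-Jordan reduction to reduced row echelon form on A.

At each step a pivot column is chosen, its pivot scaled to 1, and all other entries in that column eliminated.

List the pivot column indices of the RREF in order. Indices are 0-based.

pivot columns: 0, 1, 2, 3

[1] R0 /= -2  ⇒  (1, -1/2, 1, -2, 1)
     R1 -= 2·R0  ⇒  (0, -1, -4, 3, -5)
     R2 -= -3·R0  ⇒  (0, -7/2, 2, -7, 4)
     R3 -= -4·R0  ⇒  (0, 1, 3, -11, 3)
[2] R1 /= -1  ⇒  (0, 1, 4, -3, 5)
     R0 -= -1/2·R1  ⇒  (1, 0, 3, -7/2, 7/2)
     R2 -= -7/2·R1  ⇒  (0, 0, 16, -35/2, 43/2)
     R3 -= 1·R1  ⇒  (0, 0, -1, -8, -2)
[3] R2 /= 16  ⇒  (0, 0, 1, -35/32, 43/32)
     R0 -= 3·R2  ⇒  (1, 0, 0, -7/32, -17/32)
     R1 -= 4·R2  ⇒  (0, 1, 0, 11/8, -3/8)
     R3 -= -1·R2  ⇒  (0, 0, 0, -291/32, -21/32)
[4] R3 /= -291/32  ⇒  (0, 0, 0, 1, 7/97)
     R0 -= -7/32·R3  ⇒  (1, 0, 0, 0, -50/97)
     R1 -= 11/8·R3  ⇒  (0, 1, 0, 0, -46/97)
     R2 -= -35/32·R3  ⇒  (0, 0, 1, 0, 138/97)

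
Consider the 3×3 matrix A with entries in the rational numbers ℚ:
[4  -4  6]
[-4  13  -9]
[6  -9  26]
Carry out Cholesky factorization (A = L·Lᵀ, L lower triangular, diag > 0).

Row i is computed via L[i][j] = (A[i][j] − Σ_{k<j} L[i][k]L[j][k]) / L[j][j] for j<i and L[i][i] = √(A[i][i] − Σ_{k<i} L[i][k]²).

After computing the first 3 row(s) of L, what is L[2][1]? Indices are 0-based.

L[2][1] = -1

Step 1: L[0][0] = √(4) = 2.
  L[1][0] = (-4) / L[0][0] = -2.
Step 2: L[1][1] = √(9) = 3.
  L[2][0] = (6) / L[0][0] = 3.
  L[2][1] = (-3) / L[1][1] = -1.
Step 3: L[2][2] = √(16) = 4.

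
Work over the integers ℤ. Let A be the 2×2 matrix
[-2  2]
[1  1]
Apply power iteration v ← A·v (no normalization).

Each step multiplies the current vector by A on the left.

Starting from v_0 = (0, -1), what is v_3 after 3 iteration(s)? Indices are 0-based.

v_3 = (-10, -1)

v_0 = (0, -1).
v_1 = A·v_0 = (-2, -1).
v_2 = A·v_1 = (2, -3).
v_3 = A·v_2 = (-10, -1).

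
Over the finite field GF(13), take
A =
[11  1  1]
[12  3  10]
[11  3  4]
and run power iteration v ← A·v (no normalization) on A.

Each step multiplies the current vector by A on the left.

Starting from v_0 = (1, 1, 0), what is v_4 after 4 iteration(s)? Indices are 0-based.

v_4 = (9, 4, 10)

v_0 = (1, 1, 0).
v_1 = A·v_0 = (12, 2, 1).
v_2 = A·v_1 = (5, 4, 12).
v_3 = A·v_2 = (6, 10, 11).
v_4 = A·v_3 = (9, 4, 10).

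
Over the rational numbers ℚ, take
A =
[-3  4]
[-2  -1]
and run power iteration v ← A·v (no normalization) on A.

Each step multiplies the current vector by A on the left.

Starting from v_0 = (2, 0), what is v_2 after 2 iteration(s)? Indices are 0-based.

v_2 = (2, 16)

v_0 = (2, 0).
v_1 = A·v_0 = (-6, -4).
v_2 = A·v_1 = (2, 16).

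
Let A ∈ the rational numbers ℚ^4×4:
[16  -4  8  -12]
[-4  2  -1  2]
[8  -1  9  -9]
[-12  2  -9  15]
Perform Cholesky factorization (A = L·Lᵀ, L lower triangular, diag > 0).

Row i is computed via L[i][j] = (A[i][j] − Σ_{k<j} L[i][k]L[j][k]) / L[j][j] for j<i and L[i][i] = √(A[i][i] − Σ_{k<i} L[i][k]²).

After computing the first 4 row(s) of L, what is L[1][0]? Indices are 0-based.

L[1][0] = -1

Step 1: L[0][0] = √(16) = 4.
  L[1][0] = (-4) / L[0][0] = -1.
Step 2: L[1][1] = √(1) = 1.
  L[2][0] = (8) / L[0][0] = 2.
  L[2][1] = (1) / L[1][1] = 1.
Step 3: L[2][2] = √(4) = 2.
  L[3][0] = (-12) / L[0][0] = -3.
  L[3][1] = (-1) / L[1][1] = -1.
  L[3][2] = (-2) / L[2][2] = -1.
Step 4: L[3][3] = √(4) = 2.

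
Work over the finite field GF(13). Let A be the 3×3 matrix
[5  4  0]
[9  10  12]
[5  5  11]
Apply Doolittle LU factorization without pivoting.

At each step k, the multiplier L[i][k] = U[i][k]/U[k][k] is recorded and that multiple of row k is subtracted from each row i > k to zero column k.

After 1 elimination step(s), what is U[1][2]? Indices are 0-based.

[col 0] pivot 5
  R1 -= 7*R0 → (0, 8, 12)  (L[1][0] := 7)
  R2 -= 1*R0 → (0, 1, 11)  (L[2][0] := 1)

U[1][2] = 12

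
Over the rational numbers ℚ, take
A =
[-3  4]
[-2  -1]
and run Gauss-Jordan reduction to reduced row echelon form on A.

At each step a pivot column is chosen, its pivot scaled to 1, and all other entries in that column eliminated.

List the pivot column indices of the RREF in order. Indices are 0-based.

pivot columns: 0, 1

[1] R0 /= -3  ⇒  (1, -4/3)
     R1 -= -2·R0  ⇒  (0, -11/3)
[2] R1 /= -11/3  ⇒  (0, 1)
     R0 -= -4/3·R1  ⇒  (1, 0)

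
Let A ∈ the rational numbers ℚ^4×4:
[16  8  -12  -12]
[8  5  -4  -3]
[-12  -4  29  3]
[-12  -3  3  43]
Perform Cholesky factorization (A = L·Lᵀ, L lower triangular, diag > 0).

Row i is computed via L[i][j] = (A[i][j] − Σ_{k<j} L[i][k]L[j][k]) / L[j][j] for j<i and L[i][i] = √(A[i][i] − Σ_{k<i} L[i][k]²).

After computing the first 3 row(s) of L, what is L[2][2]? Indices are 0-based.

Step 1: L[0][0] = √(16) = 4.
  L[1][0] = (8) / L[0][0] = 2.
Step 2: L[1][1] = √(1) = 1.
  L[2][0] = (-12) / L[0][0] = -3.
  L[2][1] = (2) / L[1][1] = 2.
Step 3: L[2][2] = √(16) = 4.

L[2][2] = 4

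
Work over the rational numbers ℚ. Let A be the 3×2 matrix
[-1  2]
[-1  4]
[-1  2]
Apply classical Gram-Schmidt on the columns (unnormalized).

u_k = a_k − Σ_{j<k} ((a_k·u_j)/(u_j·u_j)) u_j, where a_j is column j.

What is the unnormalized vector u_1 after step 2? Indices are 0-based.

Step 1: u_0 = a_0 = (-1, -1, -1).
Step 2: u_1 = a_1 − (-8/3)·u_0 = (-2/3, 4/3, -2/3).

u_1 = (-2/3, 4/3, -2/3)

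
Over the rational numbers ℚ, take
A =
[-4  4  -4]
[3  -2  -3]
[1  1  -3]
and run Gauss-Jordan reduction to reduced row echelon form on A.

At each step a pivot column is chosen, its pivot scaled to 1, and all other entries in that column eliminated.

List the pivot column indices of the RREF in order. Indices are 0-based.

step 1: normalize row 0 (÷-4) = (1, -1, 1)
  row 1: subtract 3×row0 = (0, 1, -6)
  row 2: subtract 1×row0 = (0, 2, -4)
step 2: normalize row 1 (÷1) = (0, 1, -6)
  row 0: subtract -1×row1 = (1, 0, -5)
  row 2: subtract 2×row1 = (0, 0, 8)
step 3: normalize row 2 (÷8) = (0, 0, 1)
  row 0: subtract -5×row2 = (1, 0, 0)
  row 1: subtract -6×row2 = (0, 1, 0)

pivot columns: 0, 1, 2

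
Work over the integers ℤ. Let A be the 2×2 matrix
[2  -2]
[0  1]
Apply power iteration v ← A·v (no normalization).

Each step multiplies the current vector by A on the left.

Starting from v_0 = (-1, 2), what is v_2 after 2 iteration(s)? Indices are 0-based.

v_0 = (-1, 2).
v_1 = A·v_0 = (-6, 2).
v_2 = A·v_1 = (-16, 2).

v_2 = (-16, 2)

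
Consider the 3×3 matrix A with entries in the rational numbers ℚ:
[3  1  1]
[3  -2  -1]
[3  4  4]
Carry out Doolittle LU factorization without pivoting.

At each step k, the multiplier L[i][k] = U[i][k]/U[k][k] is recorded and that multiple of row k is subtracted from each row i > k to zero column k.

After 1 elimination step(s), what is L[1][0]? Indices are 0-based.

L[1][0] = 1

Step 1: pivot at (0,0) is 3.
  row1 ← row1 − (1)·row0  ⇒  L[1][0]=1, U row1=(0, -3, -2)
  row2 ← row2 − (1)·row0  ⇒  L[2][0]=1, U row2=(0, 3, 3)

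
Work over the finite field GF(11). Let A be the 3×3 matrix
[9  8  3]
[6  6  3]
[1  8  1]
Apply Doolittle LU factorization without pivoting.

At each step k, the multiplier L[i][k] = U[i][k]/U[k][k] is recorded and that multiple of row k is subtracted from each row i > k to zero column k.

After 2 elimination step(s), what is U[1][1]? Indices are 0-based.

k=0: U[0][0]=9
  eliminate (1,0): mult=8, new row 1: (0, 8, 1); set L[1][0]=8
  eliminate (2,0): mult=5, new row 2: (0, 1, 8); set L[2][0]=5
k=1: U[1][1]=8
  eliminate (2,1): mult=7, new row 2: (0, 0, 1); set L[2][1]=7

U[1][1] = 8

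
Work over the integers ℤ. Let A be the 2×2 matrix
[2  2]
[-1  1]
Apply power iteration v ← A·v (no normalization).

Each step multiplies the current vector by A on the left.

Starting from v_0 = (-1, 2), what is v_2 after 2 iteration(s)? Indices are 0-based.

v_2 = (10, 1)

v_0 = (-1, 2).
v_1 = A·v_0 = (2, 3).
v_2 = A·v_1 = (10, 1).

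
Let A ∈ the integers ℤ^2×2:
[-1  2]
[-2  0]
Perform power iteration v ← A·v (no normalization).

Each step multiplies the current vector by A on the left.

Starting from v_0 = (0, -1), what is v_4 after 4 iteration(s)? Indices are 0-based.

v_4 = (-14, -12)

v_0 = (0, -1).
v_1 = A·v_0 = (-2, 0).
v_2 = A·v_1 = (2, 4).
v_3 = A·v_2 = (6, -4).
v_4 = A·v_3 = (-14, -12).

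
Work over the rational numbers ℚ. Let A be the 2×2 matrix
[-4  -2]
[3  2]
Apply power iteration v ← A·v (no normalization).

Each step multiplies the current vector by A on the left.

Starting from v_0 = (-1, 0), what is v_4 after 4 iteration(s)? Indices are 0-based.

v_4 = (-76, 48)

v_0 = (-1, 0).
v_1 = A·v_0 = (4, -3).
v_2 = A·v_1 = (-10, 6).
v_3 = A·v_2 = (28, -18).
v_4 = A·v_3 = (-76, 48).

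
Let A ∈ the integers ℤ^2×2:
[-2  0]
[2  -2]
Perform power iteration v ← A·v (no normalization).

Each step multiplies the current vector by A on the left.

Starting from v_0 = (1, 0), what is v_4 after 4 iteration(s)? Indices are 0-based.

v_4 = (16, -64)

v_0 = (1, 0).
v_1 = A·v_0 = (-2, 2).
v_2 = A·v_1 = (4, -8).
v_3 = A·v_2 = (-8, 24).
v_4 = A·v_3 = (16, -64).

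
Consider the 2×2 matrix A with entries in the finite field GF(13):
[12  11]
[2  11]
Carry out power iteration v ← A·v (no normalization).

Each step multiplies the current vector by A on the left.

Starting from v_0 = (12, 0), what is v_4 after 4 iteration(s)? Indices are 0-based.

v_4 = (1, 8)

v_0 = (12, 0).
v_1 = A·v_0 = (1, 11).
v_2 = A·v_1 = (3, 6).
v_3 = A·v_2 = (11, 7).
v_4 = A·v_3 = (1, 8).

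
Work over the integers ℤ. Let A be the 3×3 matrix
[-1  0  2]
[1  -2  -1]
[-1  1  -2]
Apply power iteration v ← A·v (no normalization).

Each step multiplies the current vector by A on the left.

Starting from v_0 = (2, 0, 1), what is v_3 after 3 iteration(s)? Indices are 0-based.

v_3 = (26, -21, -8)

v_0 = (2, 0, 1).
v_1 = A·v_0 = (0, 1, -4).
v_2 = A·v_1 = (-8, 2, 9).
v_3 = A·v_2 = (26, -21, -8).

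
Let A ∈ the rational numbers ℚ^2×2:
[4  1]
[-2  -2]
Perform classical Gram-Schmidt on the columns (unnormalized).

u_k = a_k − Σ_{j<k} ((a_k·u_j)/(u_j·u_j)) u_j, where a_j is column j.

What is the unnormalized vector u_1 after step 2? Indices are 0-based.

u_1 = (-3/5, -6/5)

Step 1: u_0 = a_0 = (4, -2).
Step 2: u_1 = a_1 − (2/5)·u_0 = (-3/5, -6/5).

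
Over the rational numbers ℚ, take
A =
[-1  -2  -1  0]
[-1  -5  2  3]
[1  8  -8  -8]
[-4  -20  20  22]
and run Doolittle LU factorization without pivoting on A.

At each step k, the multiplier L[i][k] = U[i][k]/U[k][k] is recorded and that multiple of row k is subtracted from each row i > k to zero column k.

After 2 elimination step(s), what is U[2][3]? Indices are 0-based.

U[2][3] = -2

[col 0] pivot -1
  R1 -= 1*R0 → (0, -3, 3, 3)  (L[1][0] := 1)
  R2 -= -1*R0 → (0, 6, -9, -8)  (L[2][0] := -1)
  R3 -= 4*R0 → (0, -12, 24, 22)  (L[3][0] := 4)
[col 1] pivot -3
  R2 -= -2*R1 → (0, 0, -3, -2)  (L[2][1] := -2)
  R3 -= 4*R1 → (0, 0, 12, 10)  (L[3][1] := 4)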